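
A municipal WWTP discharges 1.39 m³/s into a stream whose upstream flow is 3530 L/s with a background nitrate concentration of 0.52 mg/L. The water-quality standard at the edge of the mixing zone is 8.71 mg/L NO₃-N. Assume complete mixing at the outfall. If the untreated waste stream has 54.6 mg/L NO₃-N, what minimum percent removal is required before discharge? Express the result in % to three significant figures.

3530 L/s = 3.53 m³/s.
Mass balance: 8.71·4.92 = 1.39·Cₑ + 3.53·0.52.
Cₑ = (42.85 − 1.836) / 1.39 = 29.51 mg/L.
Required removal = 1 − 29.51/54.6 = 45.95 %.

46.0 %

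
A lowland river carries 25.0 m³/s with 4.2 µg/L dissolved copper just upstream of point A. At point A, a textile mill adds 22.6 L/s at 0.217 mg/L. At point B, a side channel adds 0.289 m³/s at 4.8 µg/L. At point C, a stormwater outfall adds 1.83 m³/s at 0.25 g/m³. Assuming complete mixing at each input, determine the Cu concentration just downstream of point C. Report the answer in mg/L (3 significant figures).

4.2 µg/L = 0.0042 mg/L.
22.6 L/s = 0.0226 m³/s.
After input A: C = (25·0.0042 + 0.0226·0.217) / 25.02 = 0.004392 mg/L.
4.8 µg/L = 0.0048 mg/L.
After input B: C = (25.02·0.004392 + 0.289·0.0048) / 25.31 = 0.004397 mg/L.
After input C: C = (25.31·0.004397 + 1.83·0.25) / 27.14 = 0.02096 mg/L.

0.0210 mg/L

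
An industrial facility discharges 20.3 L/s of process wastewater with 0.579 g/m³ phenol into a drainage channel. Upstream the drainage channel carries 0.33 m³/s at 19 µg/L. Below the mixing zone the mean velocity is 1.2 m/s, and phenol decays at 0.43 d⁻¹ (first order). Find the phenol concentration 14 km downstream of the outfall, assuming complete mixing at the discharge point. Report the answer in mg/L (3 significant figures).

20.3 L/s = 0.0203 m³/s.
19 µg/L = 0.019 mg/L.
After complete mixing, C₀ = (0.0203·0.579 + 0.33·0.019) / 0.3503 = 0.05145 mg/L.
Travel time t = 1.4e+04 m / 1.2 m/s = 1.167e+04 s = 0.135 d.
C = 0.05145·exp(−0.43·0.135) = 0.05145·0.9436 = 0.04855 mg/L.

0.0485 mg/L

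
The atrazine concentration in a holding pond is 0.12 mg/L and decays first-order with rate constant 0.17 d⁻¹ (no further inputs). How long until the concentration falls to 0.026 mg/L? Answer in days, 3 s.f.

9.00 d

t = ln(C₀/C)/k = ln(0.12/0.026)/0.17 = 1.529/0.17 = 8.996 d.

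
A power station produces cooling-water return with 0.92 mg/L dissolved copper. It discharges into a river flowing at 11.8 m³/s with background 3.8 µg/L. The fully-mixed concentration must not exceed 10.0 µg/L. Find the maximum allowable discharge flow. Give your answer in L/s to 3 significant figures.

80.4 L/s

3.8 µg/L = 0.0038 mg/L.
10.0 µg/L = 0.01 mg/L.
Mass balance at complete mixing: C_std·(Q_w + Q_r) = Q_w·C_e + Q_r·C_b.
Rearranging, Q_w = Q_r·(C_std − C_b)/(C_e − C_std) = 11.8·(0.01 − 0.0038) / (0.92 − 0.01) = 0.0804 m³/s.
= 80.4 L/s.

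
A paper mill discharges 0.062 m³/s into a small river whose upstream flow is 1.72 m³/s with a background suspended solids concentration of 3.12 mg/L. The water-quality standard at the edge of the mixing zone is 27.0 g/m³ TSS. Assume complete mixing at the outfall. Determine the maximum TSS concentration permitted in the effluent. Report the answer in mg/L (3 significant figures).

689 mg/L

Mass balance: 27·1.782 = 0.062·Cₑ + 1.72·3.12.
Cₑ = (48.11 − 5.366) / 0.062 = 689.5 mg/L.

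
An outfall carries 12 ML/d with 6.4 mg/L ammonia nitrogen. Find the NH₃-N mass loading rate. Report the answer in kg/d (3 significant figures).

76.8 kg/d

12 ML/d = 0.1389 m³/s.
Mass flux = Q·C = 0.1389 m³/s × 6.4 g/m³ = 0.8889 g/s.
= 0.8889 g/s × 86.4 = 76.8 kg/d.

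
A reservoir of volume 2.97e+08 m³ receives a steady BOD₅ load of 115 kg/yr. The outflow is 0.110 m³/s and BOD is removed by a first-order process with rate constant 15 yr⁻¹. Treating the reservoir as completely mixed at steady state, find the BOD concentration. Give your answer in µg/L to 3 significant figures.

0.0258 µg/L

Outflow Q = 0.110 m³/s × 3.156e+07 s/yr = 3.471e+06 m³/yr.
Steady-state CSTR mass balance: W = Q·C + k·V·C, so C = W/(Q + kV).
Q + kV = 3.471e+06 + 15·2.97e+08 = 4.458e+09 m³/yr.
C = 115/4.458e+09 = 2.579e-08 kg/m³ = 2.579e-05 mg/L = 0.02579 µg/L.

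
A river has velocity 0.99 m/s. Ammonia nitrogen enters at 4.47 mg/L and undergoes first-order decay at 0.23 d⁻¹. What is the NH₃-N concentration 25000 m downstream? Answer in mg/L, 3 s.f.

4.18 mg/L

Travel time t = 25000 m / 0.99 m/s = 2.5e+04/0.99 = 2.525e+04 s = 0.2923 d.
First-order decay: C = 4.47·exp(−0.23·0.2923) = 4.47·0.935 = 4.179 mg/L.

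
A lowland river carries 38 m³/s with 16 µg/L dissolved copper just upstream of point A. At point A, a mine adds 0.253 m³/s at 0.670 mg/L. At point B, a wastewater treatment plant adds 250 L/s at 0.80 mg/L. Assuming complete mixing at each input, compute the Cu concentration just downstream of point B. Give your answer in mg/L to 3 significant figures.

16 µg/L = 0.016 mg/L.
After input A: C = (38·0.016 + 0.253·0.67) / 38.25 = 0.02033 mg/L.
250 L/s = 0.25 m³/s.
After input B: C = (38.25·0.02033 + 0.25·0.8) / 38.5 = 0.02539 mg/L.

0.0254 mg/L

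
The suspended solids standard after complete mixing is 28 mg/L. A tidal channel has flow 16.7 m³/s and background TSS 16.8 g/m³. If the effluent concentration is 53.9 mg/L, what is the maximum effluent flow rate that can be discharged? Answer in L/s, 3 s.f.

Mass balance at complete mixing: C_std·(Q_w + Q_r) = Q_w·C_e + Q_r·C_b.
Rearranging, Q_w = Q_r·(C_std − C_b)/(C_e − C_std) = 16.7·(28 − 16.8) / (53.9 − 28) = 7.222 m³/s.
= 7222 L/s.

7220 L/s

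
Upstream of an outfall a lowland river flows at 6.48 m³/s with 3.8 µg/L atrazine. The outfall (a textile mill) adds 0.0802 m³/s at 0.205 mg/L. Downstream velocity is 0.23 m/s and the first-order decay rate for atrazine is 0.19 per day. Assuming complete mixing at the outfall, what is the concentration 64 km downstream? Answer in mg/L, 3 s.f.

3.8 µg/L = 0.0038 mg/L.
After complete mixing, C₀ = (0.0802·0.205 + 6.48·0.0038) / 6.56 = 0.00626 mg/L.
Travel time t = 6.4e+04 m / 0.23 m/s = 2.783e+05 s = 3.221 d.
C = 0.00626·exp(−0.19·3.221) = 0.00626·0.5423 = 0.003395 mg/L.

0.00339 mg/L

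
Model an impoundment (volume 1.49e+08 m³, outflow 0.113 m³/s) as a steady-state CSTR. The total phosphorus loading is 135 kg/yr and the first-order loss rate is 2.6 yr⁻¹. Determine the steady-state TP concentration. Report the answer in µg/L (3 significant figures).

0.345 µg/L

Outflow Q = 0.113 m³/s × 3.156e+07 s/yr = 3.566e+06 m³/yr.
Steady-state CSTR mass balance: W = Q·C + k·V·C, so C = W/(Q + kV).
Q + kV = 3.566e+06 + 2.6·1.49e+08 = 3.91e+08 m³/yr.
C = 135/3.91e+08 = 3.453e-07 kg/m³ = 0.0003453 mg/L = 0.3453 µg/L.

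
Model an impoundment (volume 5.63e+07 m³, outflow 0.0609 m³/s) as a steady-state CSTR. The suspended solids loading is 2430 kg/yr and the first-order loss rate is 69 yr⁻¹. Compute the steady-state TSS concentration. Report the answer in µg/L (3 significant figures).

0.625 µg/L

Outflow Q = 0.0609 m³/s × 3.156e+07 s/yr = 1.922e+06 m³/yr.
Steady-state CSTR mass balance: W = Q·C + k·V·C, so C = W/(Q + kV).
Q + kV = 1.922e+06 + 69·5.63e+07 = 3.887e+09 m³/yr.
C = 2430/3.887e+09 = 6.252e-07 kg/m³ = 0.0006252 mg/L = 0.6252 µg/L.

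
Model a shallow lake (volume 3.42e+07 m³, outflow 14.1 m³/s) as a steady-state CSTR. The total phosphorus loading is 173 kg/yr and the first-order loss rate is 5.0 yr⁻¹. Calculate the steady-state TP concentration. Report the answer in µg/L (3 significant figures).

0.281 µg/L

Outflow Q = 14.1 m³/s × 3.156e+07 s/yr = 4.45e+08 m³/yr.
Steady-state CSTR mass balance: W = Q·C + k·V·C, so C = W/(Q + kV).
Q + kV = 4.45e+08 + 5.0·3.42e+07 = 6.16e+08 m³/yr.
C = 173/6.16e+08 = 2.809e-07 kg/m³ = 0.0002809 mg/L = 0.2809 µg/L.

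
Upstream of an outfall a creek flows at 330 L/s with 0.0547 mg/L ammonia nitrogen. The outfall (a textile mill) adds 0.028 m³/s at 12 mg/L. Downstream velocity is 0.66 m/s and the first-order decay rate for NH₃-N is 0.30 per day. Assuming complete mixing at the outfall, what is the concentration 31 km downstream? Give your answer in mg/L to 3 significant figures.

0.840 mg/L

330 L/s = 0.33 m³/s.
After complete mixing, C₀ = (0.028·12 + 0.33·0.0547) / 0.358 = 0.989 mg/L.
Travel time t = 3.1e+04 m / 0.66 m/s = 4.697e+04 s = 0.5436 d.
C = 0.989·exp(−0.30·0.5436) = 0.989·0.8495 = 0.8401 mg/L.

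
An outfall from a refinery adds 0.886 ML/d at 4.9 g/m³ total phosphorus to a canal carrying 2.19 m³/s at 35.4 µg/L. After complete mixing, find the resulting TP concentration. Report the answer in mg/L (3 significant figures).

0.886 ML/d = 0.01025 m³/s.
35.4 µg/L = 0.0354 mg/L.
By mass balance at complete mixing, C = (0.01025·4.9 + 2.19·0.0354) / (0.01025 + 2.19) = 0.1278/2.2 = 0.05807 mg/L.

0.0581 mg/L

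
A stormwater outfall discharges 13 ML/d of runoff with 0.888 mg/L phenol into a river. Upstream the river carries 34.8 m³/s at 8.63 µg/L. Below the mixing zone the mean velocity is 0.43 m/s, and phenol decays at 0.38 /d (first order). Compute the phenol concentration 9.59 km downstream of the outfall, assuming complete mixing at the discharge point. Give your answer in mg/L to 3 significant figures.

0.0113 mg/L

13 ML/d = 0.1505 m³/s.
8.63 µg/L = 0.00863 mg/L.
After complete mixing, C₀ = (0.1505·0.888 + 34.8·0.00863) / 34.95 = 0.01242 mg/L.
Travel time t = 9590 m / 0.43 m/s = 2.23e+04 s = 0.2581 d.
C = 0.01242·exp(−0.38·0.2581) = 0.01242·0.9066 = 0.01126 mg/L.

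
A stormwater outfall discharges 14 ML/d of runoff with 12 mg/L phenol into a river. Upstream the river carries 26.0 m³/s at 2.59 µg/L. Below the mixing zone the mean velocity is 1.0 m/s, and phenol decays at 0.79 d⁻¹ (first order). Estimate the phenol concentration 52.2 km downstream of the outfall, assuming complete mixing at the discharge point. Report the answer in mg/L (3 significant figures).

14 ML/d = 0.162 m³/s.
2.59 µg/L = 0.00259 mg/L.
After complete mixing, C₀ = (0.162·12 + 26·0.00259) / 26.16 = 0.0769 mg/L.
Travel time t = 5.22e+04 m / 1.0 m/s = 5.22e+04 s = 0.6042 d.
C = 0.0769·exp(−0.79·0.6042) = 0.0769·0.6205 = 0.04771 mg/L.

0.0477 mg/L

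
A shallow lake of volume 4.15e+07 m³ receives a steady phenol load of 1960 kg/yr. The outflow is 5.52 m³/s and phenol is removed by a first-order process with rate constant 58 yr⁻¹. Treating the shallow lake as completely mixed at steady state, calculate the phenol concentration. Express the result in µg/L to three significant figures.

Outflow Q = 5.52 m³/s × 3.156e+07 s/yr = 1.742e+08 m³/yr.
Steady-state CSTR mass balance: W = Q·C + k·V·C, so C = W/(Q + kV).
Q + kV = 1.742e+08 + 58·4.15e+07 = 2.581e+09 m³/yr.
C = 1960/2.581e+09 = 7.593e-07 kg/m³ = 0.0007593 mg/L = 0.7593 µg/L.

0.759 µg/L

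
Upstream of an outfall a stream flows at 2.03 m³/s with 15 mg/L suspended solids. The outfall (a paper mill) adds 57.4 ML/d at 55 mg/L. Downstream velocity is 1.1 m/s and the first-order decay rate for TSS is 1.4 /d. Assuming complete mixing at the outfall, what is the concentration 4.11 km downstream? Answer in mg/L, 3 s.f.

57.4 ML/d = 0.6644 m³/s.
After complete mixing, C₀ = (0.6644·55 + 2.03·15) / 2.694 = 24.86 mg/L.
Travel time t = 4110 m / 1.1 m/s = 3736 s = 0.04324 d.
C = 24.86·exp(−1.4·0.04324) = 24.86·0.9413 = 23.4 mg/L.

23.4 mg/L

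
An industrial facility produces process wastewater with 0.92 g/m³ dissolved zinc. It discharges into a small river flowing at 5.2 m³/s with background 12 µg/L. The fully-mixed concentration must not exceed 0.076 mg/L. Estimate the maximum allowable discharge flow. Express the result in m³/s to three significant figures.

0.394 m³/s

12 µg/L = 0.012 mg/L.
Mass balance at complete mixing: C_std·(Q_w + Q_r) = Q_w·C_e + Q_r·C_b.
Rearranging, Q_w = Q_r·(C_std − C_b)/(C_e − C_std) = 5.2·(0.076 − 0.012) / (0.92 − 0.076) = 0.3943 m³/s.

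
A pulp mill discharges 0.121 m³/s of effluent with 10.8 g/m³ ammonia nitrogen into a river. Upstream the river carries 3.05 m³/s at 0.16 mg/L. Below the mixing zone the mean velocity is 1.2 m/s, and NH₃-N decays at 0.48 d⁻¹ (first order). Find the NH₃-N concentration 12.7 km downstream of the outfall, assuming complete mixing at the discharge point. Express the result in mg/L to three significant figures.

0.534 mg/L

After complete mixing, C₀ = (0.121·10.8 + 3.05·0.16) / 3.171 = 0.566 mg/L.
Travel time t = 1.27e+04 m / 1.2 m/s = 1.058e+04 s = 0.1225 d.
C = 0.566·exp(−0.48·0.1225) = 0.566·0.9429 = 0.5337 mg/L.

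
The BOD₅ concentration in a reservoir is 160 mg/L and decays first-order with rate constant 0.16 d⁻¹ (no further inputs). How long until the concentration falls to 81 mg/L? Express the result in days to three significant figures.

4.25 d

t = ln(C₀/C)/k = ln(160/81)/0.16 = 0.6807/0.16 = 4.255 d.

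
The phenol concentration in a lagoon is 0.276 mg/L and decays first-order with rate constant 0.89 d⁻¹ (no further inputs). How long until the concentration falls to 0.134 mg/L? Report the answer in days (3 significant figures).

t = ln(C₀/C)/k = ln(0.276/0.134)/0.89 = 0.7226/0.89 = 0.8119 d.

0.812 d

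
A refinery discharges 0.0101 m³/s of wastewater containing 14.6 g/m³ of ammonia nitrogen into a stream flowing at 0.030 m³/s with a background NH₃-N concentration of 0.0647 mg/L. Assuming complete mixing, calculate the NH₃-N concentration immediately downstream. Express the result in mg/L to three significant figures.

3.73 mg/L

Flow-weighted mixing gives C = (0.0101·14.6 + 0.03·0.0647) / (0.0101 + 0.03) = 0.1494/0.0401 = 3.726 mg/L.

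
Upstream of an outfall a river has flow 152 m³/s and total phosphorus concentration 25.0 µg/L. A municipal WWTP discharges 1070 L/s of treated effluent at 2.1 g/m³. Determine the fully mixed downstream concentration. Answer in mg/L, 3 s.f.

1070 L/s = 1.07 m³/s.
25.0 µg/L = 0.025 mg/L.
Flow-weighted mixing gives C = (1.07·2.1 + 152·0.025) / (1.07 + 152) = 6.047/153.1 = 0.0395 mg/L.

0.0395 mg/L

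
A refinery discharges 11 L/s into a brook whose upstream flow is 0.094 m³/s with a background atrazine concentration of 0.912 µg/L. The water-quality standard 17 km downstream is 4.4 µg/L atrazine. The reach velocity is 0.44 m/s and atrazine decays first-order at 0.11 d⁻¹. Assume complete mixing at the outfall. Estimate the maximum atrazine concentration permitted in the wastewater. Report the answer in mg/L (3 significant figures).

0.0363 mg/L

11 L/s = 0.011 m³/s.
0.912 µg/L = 0.000912 mg/L.
4.4 µg/L = 0.0044 mg/L.
Travel time to the compliance point: t = 1.7e+04/0.44 = 3.864e+04 s = 0.4472 d; decay factor exp(−0.11·0.4472) = 0.952.
So the concentration just after mixing may be at most 0.0044/0.952 = 0.004622 mg/L.
Mass balance: 0.004622·0.105 = 0.011·Cₑ + 0.094·0.000912.
Cₑ = (0.0004853 − 8.573e-05) / 0.011 = 0.03632 mg/L.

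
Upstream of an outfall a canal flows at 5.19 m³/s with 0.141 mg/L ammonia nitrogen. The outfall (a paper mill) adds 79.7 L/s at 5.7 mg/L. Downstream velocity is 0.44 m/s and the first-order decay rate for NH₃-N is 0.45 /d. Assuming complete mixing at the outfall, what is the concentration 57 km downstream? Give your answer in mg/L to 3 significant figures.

0.115 mg/L

79.7 L/s = 0.0797 m³/s.
After complete mixing, C₀ = (0.0797·5.7 + 5.19·0.141) / 5.27 = 0.2251 mg/L.
Travel time t = 5.7e+04 m / 0.44 m/s = 1.295e+05 s = 1.499 d.
C = 0.2251·exp(−0.45·1.499) = 0.2251·0.5093 = 0.1146 mg/L.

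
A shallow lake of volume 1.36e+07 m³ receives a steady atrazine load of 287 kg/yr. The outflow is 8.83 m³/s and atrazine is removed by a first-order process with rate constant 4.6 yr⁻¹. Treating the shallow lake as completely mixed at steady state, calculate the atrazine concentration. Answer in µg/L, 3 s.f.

0.841 µg/L

Outflow Q = 8.83 m³/s × 3.156e+07 s/yr = 2.787e+08 m³/yr.
Steady-state CSTR mass balance: W = Q·C + k·V·C, so C = W/(Q + kV).
Q + kV = 2.787e+08 + 4.6·1.36e+07 = 3.412e+08 m³/yr.
C = 287/3.412e+08 = 8.411e-07 kg/m³ = 0.0008411 mg/L = 0.8411 µg/L.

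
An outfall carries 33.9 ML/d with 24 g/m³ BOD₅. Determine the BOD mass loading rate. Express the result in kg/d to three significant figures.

33.9 ML/d = 0.3924 m³/s.
Mass flux = Q·C = 0.3924 m³/s × 24 g/m³ = 9.417 g/s.
= 9.417 g/s × 86.4 = 813.6 kg/d.

814 kg/d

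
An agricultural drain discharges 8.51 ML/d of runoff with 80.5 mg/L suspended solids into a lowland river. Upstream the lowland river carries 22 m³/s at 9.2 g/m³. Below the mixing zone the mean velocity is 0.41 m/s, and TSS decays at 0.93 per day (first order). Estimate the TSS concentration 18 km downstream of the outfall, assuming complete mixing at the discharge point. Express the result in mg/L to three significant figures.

8.51 ML/d = 0.0985 m³/s.
After complete mixing, C₀ = (0.0985·80.5 + 22·9.2) / 22.1 = 9.518 mg/L.
Travel time t = 1.8e+04 m / 0.41 m/s = 4.39e+04 s = 0.5081 d.
C = 9.518·exp(−0.93·0.5081) = 9.518·0.6234 = 5.933 mg/L.

5.93 mg/L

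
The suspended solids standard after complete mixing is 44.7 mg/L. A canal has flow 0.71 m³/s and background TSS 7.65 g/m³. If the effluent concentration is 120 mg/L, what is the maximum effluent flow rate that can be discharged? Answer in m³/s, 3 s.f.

0.349 m³/s

Mass balance at complete mixing: C_std·(Q_w + Q_r) = Q_w·C_e + Q_r·C_b.
Rearranging, Q_w = Q_r·(C_std − C_b)/(C_e − C_std) = 0.71·(44.7 − 7.65) / (120 − 44.7) = 0.3493 m³/s.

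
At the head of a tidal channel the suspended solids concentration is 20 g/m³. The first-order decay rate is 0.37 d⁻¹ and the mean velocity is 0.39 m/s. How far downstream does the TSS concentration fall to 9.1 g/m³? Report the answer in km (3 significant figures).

71.7 km

From C = C₀·e^(−kt), t = ln(C₀/C)/k = ln(20/9.1)/0.37 = 0.7875/0.37 = 2.128 d.
Distance = v·t = 0.39 m/s × 1.839e+05 s = 7.171e+04 m = 71.71 km.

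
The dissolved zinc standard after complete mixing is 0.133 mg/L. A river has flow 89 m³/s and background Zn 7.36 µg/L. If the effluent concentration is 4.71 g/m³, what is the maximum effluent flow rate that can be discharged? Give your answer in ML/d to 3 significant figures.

7.36 µg/L = 0.00736 mg/L.
Mass balance at complete mixing: C_std·(Q_w + Q_r) = Q_w·C_e + Q_r·C_b.
Rearranging, Q_w = Q_r·(C_std − C_b)/(C_e − C_std) = 89·(0.133 − 0.00736) / (4.71 − 0.133) = 2.443 m³/s.
= 211.1 ML/d.

211 ML/d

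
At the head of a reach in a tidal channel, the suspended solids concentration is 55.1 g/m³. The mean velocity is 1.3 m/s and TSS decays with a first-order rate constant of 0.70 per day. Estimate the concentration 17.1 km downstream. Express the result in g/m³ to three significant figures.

Travel time t = 17.1 km / 1.3 m/s = 1.71e+04/1.3 = 1.315e+04 s = 0.1522 d.
First-order decay: C = 55.1·exp(−0.70·0.1522) = 55.1·0.8989 = 49.53 g/m³.

49.5 g/m³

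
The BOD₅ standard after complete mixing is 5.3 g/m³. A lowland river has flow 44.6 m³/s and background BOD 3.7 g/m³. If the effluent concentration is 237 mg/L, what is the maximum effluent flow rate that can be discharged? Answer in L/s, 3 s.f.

Mass balance at complete mixing: C_std·(Q_w + Q_r) = Q_w·C_e + Q_r·C_b.
Rearranging, Q_w = Q_r·(C_std − C_b)/(C_e − C_std) = 44.6·(5.3 − 3.7) / (237 − 5.3) = 0.308 m³/s.
= 308 L/s.

308 L/s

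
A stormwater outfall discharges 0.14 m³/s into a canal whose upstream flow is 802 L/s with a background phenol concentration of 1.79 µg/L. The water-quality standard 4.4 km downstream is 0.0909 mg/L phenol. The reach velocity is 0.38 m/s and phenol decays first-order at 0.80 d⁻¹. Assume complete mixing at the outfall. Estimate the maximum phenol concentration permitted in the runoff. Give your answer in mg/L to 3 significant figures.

802 L/s = 0.802 m³/s.
1.79 µg/L = 0.00179 mg/L.
Travel time to the compliance point: t = 4400/0.38 = 1.158e+04 s = 0.134 d; decay factor exp(−0.80·0.134) = 0.8983.
So the concentration just after mixing may be at most 0.0909/0.8983 = 0.1012 mg/L.
Mass balance: 0.1012·0.942 = 0.14·Cₑ + 0.802·0.00179.
Cₑ = (0.09532 − 0.001436) / 0.14 = 0.6706 mg/L.

0.671 mg/L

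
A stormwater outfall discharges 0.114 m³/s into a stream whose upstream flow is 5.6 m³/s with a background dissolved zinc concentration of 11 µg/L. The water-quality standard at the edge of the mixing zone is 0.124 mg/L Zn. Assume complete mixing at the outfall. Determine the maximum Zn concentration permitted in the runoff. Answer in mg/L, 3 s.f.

11 µg/L = 0.011 mg/L.
Mass balance: 0.124·5.714 = 0.114·Cₑ + 5.6·0.011.
Cₑ = (0.7085 − 0.0616) / 0.114 = 5.675 mg/L.

5.67 mg/L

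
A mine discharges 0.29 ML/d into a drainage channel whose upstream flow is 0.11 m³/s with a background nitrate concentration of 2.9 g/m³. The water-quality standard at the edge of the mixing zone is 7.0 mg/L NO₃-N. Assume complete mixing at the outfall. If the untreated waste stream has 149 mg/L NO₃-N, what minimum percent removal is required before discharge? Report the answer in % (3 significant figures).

0.29 ML/d = 0.003356 m³/s.
Mass balance: 7·0.1134 = 0.003356·Cₑ + 0.11·2.9.
Cₑ = (0.7935 − 0.319) / 0.003356 = 141.4 mg/L.
Required removal = 1 − 141.4/149 = 5.123 %.

5.12 %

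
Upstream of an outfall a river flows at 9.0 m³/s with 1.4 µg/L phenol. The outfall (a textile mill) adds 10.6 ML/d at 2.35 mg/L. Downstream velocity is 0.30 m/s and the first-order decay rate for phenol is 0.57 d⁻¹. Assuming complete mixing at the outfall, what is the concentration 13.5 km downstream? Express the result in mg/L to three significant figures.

0.0245 mg/L

10.6 ML/d = 0.1227 m³/s.
1.4 µg/L = 0.0014 mg/L.
After complete mixing, C₀ = (0.1227·2.35 + 9·0.0014) / 9.123 = 0.03298 mg/L.
Travel time t = 1.35e+04 m / 0.30 m/s = 4.5e+04 s = 0.5208 d.
C = 0.03298·exp(−0.57·0.5208) = 0.03298·0.7431 = 0.02451 mg/L.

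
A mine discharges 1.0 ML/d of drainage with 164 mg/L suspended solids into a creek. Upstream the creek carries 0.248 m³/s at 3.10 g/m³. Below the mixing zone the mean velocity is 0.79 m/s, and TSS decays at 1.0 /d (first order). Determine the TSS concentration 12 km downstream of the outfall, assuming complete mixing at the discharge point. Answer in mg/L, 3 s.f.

1.0 ML/d = 0.01157 m³/s.
After complete mixing, C₀ = (0.01157·164 + 0.248·3.1) / 0.2596 = 10.27 mg/L.
Travel time t = 1.2e+04 m / 0.79 m/s = 1.519e+04 s = 0.1758 d.
C = 10.27·exp(−1.0·0.1758) = 10.27·0.8388 = 8.618 mg/L.

8.62 mg/L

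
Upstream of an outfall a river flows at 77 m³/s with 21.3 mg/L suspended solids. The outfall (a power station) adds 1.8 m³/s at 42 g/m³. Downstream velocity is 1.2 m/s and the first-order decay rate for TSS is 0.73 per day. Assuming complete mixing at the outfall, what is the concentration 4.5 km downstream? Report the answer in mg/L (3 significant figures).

After complete mixing, C₀ = (1.8·42 + 77·21.3) / 78.8 = 21.77 mg/L.
Travel time t = 4500 m / 1.2 m/s = 3750 s = 0.0434 d.
C = 21.77·exp(−0.73·0.0434) = 21.77·0.9688 = 21.09 mg/L.

21.1 mg/L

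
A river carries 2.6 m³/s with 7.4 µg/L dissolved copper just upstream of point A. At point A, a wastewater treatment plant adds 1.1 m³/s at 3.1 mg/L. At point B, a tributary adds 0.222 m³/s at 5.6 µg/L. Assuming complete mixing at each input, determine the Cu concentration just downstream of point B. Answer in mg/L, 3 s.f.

0.875 mg/L

7.4 µg/L = 0.0074 mg/L.
After input A: C = (2.6·0.0074 + 1.1·3.1) / 3.7 = 0.9268 mg/L.
5.6 µg/L = 0.0056 mg/L.
After input B: C = (3.7·0.9268 + 0.222·0.0056) / 3.922 = 0.8747 mg/L.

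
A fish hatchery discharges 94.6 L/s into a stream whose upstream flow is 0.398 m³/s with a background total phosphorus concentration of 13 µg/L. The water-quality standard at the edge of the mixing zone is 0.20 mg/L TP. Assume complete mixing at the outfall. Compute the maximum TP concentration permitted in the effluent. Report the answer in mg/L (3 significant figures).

94.6 L/s = 0.0946 m³/s.
13 µg/L = 0.013 mg/L.
Mass balance: 0.2·0.4926 = 0.0946·Cₑ + 0.398·0.013.
Cₑ = (0.09852 − 0.005174) / 0.0946 = 0.9867 mg/L.

0.987 mg/L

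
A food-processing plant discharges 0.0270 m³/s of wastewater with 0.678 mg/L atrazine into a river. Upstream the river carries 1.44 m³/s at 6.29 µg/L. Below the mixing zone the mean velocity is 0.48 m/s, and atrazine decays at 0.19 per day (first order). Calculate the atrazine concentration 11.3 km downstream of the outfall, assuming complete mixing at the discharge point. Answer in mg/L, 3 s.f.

6.29 µg/L = 0.00629 mg/L.
After complete mixing, C₀ = (0.027·0.678 + 1.44·0.00629) / 1.467 = 0.01865 mg/L.
Travel time t = 1.13e+04 m / 0.48 m/s = 2.354e+04 s = 0.2725 d.
C = 0.01865·exp(−0.19·0.2725) = 0.01865·0.9495 = 0.01771 mg/L.

0.0177 mg/L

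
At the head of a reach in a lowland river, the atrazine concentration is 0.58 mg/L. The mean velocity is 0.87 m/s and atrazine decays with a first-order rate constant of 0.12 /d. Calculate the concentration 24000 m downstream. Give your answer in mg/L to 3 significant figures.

0.558 mg/L

Travel time t = 24000 m / 0.87 m/s = 2.4e+04/0.87 = 2.759e+04 s = 0.3193 d.
First-order decay: C = 0.58·exp(−0.12·0.3193) = 0.58·0.9624 = 0.5582 mg/L.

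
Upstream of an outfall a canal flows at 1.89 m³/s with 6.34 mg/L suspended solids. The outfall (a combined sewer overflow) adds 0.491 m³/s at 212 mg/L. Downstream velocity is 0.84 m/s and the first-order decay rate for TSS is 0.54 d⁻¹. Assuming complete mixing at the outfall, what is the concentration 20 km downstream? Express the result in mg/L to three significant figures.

After complete mixing, C₀ = (0.491·212 + 1.89·6.34) / 2.381 = 48.75 mg/L.
Travel time t = 2e+04 m / 0.84 m/s = 2.381e+04 s = 0.2756 d.
C = 48.75·exp(−0.54·0.2756) = 48.75·0.8617 = 42.01 mg/L.

42.0 mg/L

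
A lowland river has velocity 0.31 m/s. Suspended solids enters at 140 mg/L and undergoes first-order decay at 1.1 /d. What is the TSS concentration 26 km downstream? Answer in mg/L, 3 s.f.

48.1 mg/L

Travel time t = 26 km / 0.31 m/s = 2.6e+04/0.31 = 8.387e+04 s = 0.9707 d.
First-order decay: C = 140·exp(−1.1·0.9707) = 140·0.3438 = 48.13 mg/L.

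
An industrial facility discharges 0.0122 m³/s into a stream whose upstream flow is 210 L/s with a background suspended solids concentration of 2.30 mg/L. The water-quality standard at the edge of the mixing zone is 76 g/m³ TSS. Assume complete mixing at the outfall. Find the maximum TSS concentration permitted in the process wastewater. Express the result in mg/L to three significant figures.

1340 mg/L

210 L/s = 0.21 m³/s.
Mass balance: 76·0.2222 = 0.0122·Cₑ + 0.21·2.3.
Cₑ = (16.89 − 0.483) / 0.0122 = 1345 mg/L.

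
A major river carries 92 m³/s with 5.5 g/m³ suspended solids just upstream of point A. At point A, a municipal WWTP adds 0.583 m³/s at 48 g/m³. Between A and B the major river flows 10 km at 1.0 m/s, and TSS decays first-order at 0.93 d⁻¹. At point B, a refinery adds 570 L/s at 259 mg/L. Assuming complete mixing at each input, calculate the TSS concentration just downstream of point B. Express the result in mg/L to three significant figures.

After input A: C = (92·5.5 + 0.583·48) / 92.58 = 5.768 mg/L.
Over the 10 km reach to input B (t = 1e+04 s = 0.1157 d), decay gives C = 5.768·exp(−0.93·0.1157) = 5.179 mg/L.
570 L/s = 0.57 m³/s.
After input B: C = (92.58·5.179 + 0.57·259) / 93.15 = 6.732 mg/L.

6.73 mg/L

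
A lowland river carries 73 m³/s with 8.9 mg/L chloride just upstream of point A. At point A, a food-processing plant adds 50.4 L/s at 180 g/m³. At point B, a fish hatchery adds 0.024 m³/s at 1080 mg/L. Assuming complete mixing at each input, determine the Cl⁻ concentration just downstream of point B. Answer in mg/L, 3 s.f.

50.4 L/s = 0.0504 m³/s.
After input A: C = (73·8.9 + 0.0504·180) / 73.05 = 9.018 mg/L.
After input B: C = (73.05·9.018 + 0.024·1080) / 73.07 = 9.37 mg/L.

9.37 mg/L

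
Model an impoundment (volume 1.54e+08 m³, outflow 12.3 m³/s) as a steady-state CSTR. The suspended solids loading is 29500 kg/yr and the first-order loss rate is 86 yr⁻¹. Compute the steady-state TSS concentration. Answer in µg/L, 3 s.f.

2.16 µg/L

Outflow Q = 12.3 m³/s × 3.156e+07 s/yr = 3.882e+08 m³/yr.
Steady-state CSTR mass balance: W = Q·C + k·V·C, so C = W/(Q + kV).
Q + kV = 3.882e+08 + 86·1.54e+08 = 1.363e+10 m³/yr.
C = 29500/1.363e+10 = 2.164e-06 kg/m³ = 0.002164 mg/L = 2.164 µg/L.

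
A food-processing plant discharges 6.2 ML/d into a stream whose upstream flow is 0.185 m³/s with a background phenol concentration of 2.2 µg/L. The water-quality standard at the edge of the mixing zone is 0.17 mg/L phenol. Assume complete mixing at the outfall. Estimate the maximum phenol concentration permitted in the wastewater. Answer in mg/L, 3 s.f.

6.2 ML/d = 0.07176 m³/s.
2.2 µg/L = 0.0022 mg/L.
Mass balance: 0.17·0.2568 = 0.07176·Cₑ + 0.185·0.0022.
Cₑ = (0.04365 − 0.000407) / 0.07176 = 0.6026 mg/L.

0.603 mg/L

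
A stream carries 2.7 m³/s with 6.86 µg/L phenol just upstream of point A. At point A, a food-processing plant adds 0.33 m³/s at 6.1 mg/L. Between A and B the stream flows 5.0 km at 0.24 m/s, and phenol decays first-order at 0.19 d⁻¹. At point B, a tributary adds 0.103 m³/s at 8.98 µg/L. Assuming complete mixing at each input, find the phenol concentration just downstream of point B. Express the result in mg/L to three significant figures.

0.620 mg/L

6.86 µg/L = 0.00686 mg/L.
After input A: C = (2.7·0.00686 + 0.33·6.1) / 3.03 = 0.6705 mg/L.
Over the 5.0 km reach to input B (t = 2.083e+04 s = 0.2411 d), decay gives C = 0.6705·exp(−0.19·0.2411) = 0.6404 mg/L.
8.98 µg/L = 0.00898 mg/L.
After input B: C = (3.03·0.6404 + 0.103·0.00898) / 3.133 = 0.6197 mg/L.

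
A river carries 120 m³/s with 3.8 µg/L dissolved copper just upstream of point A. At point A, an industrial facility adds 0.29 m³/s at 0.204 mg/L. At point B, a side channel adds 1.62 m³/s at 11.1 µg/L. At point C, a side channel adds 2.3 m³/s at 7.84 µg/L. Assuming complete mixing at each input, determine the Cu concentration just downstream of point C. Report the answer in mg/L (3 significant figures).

0.00444 mg/L

3.8 µg/L = 0.0038 mg/L.
After input A: C = (120·0.0038 + 0.29·0.204) / 120.3 = 0.004283 mg/L.
11.1 µg/L = 0.0111 mg/L.
After input B: C = (120.3·0.004283 + 1.62·0.0111) / 121.9 = 0.004373 mg/L.
7.84 µg/L = 0.00784 mg/L.
After input C: C = (121.9·0.004373 + 2.3·0.00784) / 124.2 = 0.004437 mg/L.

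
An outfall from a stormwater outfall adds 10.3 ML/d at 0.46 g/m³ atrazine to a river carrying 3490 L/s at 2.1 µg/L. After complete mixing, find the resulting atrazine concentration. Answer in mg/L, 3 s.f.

10.3 ML/d = 0.1192 m³/s.
3490 L/s = 3.49 m³/s.
2.1 µg/L = 0.0021 mg/L.
Conservation of mass across the mixing zone: C = (0.1192·0.46 + 3.49·0.0021) / (0.1192 + 3.49) = 0.06217/3.609 = 0.01722 mg/L.

0.0172 mg/L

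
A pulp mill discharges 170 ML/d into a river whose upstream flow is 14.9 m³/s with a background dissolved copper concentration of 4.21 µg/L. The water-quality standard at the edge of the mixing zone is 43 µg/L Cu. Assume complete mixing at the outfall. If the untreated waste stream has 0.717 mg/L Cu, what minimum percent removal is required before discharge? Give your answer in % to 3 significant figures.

53.0 %

170 ML/d = 1.968 m³/s.
4.21 µg/L = 0.00421 mg/L.
43 µg/L = 0.043 mg/L.
Mass balance: 0.043·16.87 = 1.968·Cₑ + 14.9·0.00421.
Cₑ = (0.7253 − 0.06273) / 1.968 = 0.3367 mg/L.
Required removal = 1 − 0.3367/0.717 = 53.03 %.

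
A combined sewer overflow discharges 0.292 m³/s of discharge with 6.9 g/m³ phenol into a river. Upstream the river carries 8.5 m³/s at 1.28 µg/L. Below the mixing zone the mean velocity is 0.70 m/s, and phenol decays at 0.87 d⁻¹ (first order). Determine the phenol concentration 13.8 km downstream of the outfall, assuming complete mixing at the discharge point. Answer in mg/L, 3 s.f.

1.28 µg/L = 0.00128 mg/L.
After complete mixing, C₀ = (0.292·6.9 + 8.5·0.00128) / 8.792 = 0.2304 mg/L.
Travel time t = 1.38e+04 m / 0.70 m/s = 1.971e+04 s = 0.2282 d.
C = 0.2304·exp(−0.87·0.2282) = 0.2304·0.82 = 0.1889 mg/L.

0.189 mg/L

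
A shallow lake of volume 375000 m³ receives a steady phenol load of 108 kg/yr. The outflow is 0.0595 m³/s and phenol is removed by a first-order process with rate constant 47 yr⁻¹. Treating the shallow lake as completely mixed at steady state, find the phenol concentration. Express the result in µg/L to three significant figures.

5.54 µg/L

Outflow Q = 0.0595 m³/s × 3.156e+07 s/yr = 1.878e+06 m³/yr.
Steady-state CSTR mass balance: W = Q·C + k·V·C, so C = W/(Q + kV).
Q + kV = 1.878e+06 + 47·375000 = 1.95e+07 m³/yr.
C = 108/1.95e+07 = 5.538e-06 kg/m³ = 0.005538 mg/L = 5.538 µg/L.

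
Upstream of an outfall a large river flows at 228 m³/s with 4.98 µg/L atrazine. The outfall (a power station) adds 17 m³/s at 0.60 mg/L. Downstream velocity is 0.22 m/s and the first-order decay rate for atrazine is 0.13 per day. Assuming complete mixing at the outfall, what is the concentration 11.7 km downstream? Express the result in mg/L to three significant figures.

0.0427 mg/L

4.98 µg/L = 0.00498 mg/L.
After complete mixing, C₀ = (17·0.6 + 228·0.00498) / 245 = 0.04627 mg/L.
Travel time t = 1.17e+04 m / 0.22 m/s = 5.318e+04 s = 0.6155 d.
C = 0.04627·exp(−0.13·0.6155) = 0.04627·0.9231 = 0.04271 mg/L.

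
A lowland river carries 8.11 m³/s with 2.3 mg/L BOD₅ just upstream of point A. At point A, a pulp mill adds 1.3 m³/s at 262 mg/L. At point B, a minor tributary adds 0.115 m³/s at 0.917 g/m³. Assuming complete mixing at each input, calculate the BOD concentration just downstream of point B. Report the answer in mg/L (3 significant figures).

After input A: C = (8.11·2.3 + 1.3·262) / 9.41 = 38.18 mg/L.
After input B: C = (9.41·38.18 + 0.115·0.917) / 9.525 = 37.73 mg/L.

37.7 mg/L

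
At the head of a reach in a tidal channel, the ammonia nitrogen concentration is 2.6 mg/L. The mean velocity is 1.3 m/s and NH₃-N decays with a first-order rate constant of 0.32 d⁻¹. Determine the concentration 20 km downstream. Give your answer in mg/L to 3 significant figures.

Travel time t = 20 km / 1.3 m/s = 2e+04/1.3 = 1.538e+04 s = 0.1781 d.
First-order decay: C = 2.6·exp(−0.32·0.1781) = 2.6·0.9446 = 2.456 mg/L.

2.46 mg/L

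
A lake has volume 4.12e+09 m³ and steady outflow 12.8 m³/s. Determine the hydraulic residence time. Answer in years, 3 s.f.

Q = 12.8 m³/s × 3.156e+07 s/yr = 4.039e+08 m³/yr.
Hydraulic residence time τ = V/Q = 4.12e+09/4.039e+08 = 10.2 yr.

10.2 yr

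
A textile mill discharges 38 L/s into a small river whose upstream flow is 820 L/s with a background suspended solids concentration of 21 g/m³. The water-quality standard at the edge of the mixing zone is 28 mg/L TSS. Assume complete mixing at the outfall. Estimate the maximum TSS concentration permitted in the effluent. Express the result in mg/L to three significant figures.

179 mg/L

38 L/s = 0.038 m³/s.
820 L/s = 0.82 m³/s.
Mass balance: 28·0.858 = 0.038·Cₑ + 0.82·21.
Cₑ = (24.02 − 17.22) / 0.038 = 179.1 mg/L.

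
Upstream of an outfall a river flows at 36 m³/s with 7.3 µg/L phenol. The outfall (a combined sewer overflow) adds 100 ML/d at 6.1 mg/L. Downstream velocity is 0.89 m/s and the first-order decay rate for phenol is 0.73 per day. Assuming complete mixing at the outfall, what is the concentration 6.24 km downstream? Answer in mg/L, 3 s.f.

0.186 mg/L

100 ML/d = 1.157 m³/s.
7.3 µg/L = 0.0073 mg/L.
After complete mixing, C₀ = (1.157·6.1 + 36·0.0073) / 37.16 = 0.1971 mg/L.
Travel time t = 6240 m / 0.89 m/s = 7011 s = 0.08115 d.
C = 0.1971·exp(−0.73·0.08115) = 0.1971·0.9425 = 0.1857 mg/L.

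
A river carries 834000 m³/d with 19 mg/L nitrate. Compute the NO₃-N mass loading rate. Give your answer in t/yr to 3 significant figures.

5790 t/yr

834000 m³/d = 9.653 m³/s.
Mass flux = Q·C = 9.653 m³/s × 19 g/m³ = 183.4 g/s.
= 183.4 g/s × 31.56 = 5788 t/yr.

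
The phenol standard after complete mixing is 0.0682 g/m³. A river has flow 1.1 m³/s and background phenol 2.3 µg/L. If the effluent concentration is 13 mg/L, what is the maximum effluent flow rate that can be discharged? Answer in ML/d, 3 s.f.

2.3 µg/L = 0.0023 mg/L.
Mass balance at complete mixing: C_std·(Q_w + Q_r) = Q_w·C_e + Q_r·C_b.
Rearranging, Q_w = Q_r·(C_std − C_b)/(C_e − C_std) = 1.1·(0.0682 − 0.0023) / (13 − 0.0682) = 0.005606 m³/s.
= 0.4843 ML/d.

0.484 ML/d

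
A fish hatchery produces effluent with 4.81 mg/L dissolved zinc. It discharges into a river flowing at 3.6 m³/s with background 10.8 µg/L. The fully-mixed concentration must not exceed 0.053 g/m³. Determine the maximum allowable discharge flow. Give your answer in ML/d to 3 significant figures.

10.8 µg/L = 0.0108 mg/L.
Mass balance at complete mixing: C_std·(Q_w + Q_r) = Q_w·C_e + Q_r·C_b.
Rearranging, Q_w = Q_r·(C_std − C_b)/(C_e − C_std) = 3.6·(0.053 − 0.0108) / (4.81 − 0.053) = 0.03194 m³/s.
= 2.759 ML/d.

2.76 ML/d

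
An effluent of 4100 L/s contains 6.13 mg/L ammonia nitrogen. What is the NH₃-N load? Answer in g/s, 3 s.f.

4100 L/s = 4.1 m³/s.
Mass flux = Q·C = 4.1 m³/s × 6.13 g/m³ = 25.13 g/s.

25.1 g/s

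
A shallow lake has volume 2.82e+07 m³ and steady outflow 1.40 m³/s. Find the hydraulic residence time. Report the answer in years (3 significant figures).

0.638 yr

Q = 1.40 m³/s × 3.156e+07 s/yr = 4.418e+07 m³/yr.
Hydraulic residence time τ = V/Q = 2.82e+07/4.418e+07 = 0.6383 yr.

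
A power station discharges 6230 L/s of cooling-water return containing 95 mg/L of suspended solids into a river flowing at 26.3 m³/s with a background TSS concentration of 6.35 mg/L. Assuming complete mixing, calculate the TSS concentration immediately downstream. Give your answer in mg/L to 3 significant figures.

23.3 mg/L

6230 L/s = 6.23 m³/s.
By mass balance at complete mixing, C = (6.23·95 + 26.3·6.35) / (6.23 + 26.3) = 758.9/32.53 = 23.33 mg/L.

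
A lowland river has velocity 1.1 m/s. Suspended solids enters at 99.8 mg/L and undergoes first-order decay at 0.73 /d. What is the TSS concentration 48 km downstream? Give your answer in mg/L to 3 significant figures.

Travel time t = 48 km / 1.1 m/s = 4.8e+04/1.1 = 4.364e+04 s = 0.5051 d.
First-order decay: C = 99.8·exp(−0.73·0.5051) = 99.8·0.6916 = 69.03 mg/L.

69.0 mg/L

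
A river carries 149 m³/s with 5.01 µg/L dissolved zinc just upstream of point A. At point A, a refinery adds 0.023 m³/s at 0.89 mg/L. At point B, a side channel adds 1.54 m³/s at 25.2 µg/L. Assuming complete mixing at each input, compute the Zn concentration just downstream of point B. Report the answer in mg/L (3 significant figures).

5.01 µg/L = 0.00501 mg/L.
After input A: C = (149·0.00501 + 0.023·0.89) / 149 = 0.005147 mg/L.
25.2 µg/L = 0.0252 mg/L.
After input B: C = (149·0.005147 + 1.54·0.0252) / 150.6 = 0.005352 mg/L.

0.00535 mg/L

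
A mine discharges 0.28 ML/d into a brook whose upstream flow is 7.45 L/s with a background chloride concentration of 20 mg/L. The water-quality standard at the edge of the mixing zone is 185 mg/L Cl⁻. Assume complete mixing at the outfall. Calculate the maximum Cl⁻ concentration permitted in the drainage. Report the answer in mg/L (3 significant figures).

0.28 ML/d = 0.003241 m³/s.
7.45 L/s = 0.00745 m³/s.
Mass balance: 185·0.01069 = 0.003241·Cₑ + 0.00745·20.
Cₑ = (1.978 − 0.149) / 0.003241 = 564.3 mg/L.

564 mg/L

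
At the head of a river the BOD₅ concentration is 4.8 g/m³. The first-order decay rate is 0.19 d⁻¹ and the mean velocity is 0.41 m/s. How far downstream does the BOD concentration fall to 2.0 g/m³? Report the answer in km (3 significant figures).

163 km

From C = C₀·e^(−kt), t = ln(C₀/C)/k = ln(4.8/2.0)/0.19 = 0.8755/0.19 = 4.608 d.
Distance = v·t = 0.41 m/s × 3.981e+05 s = 1.632e+05 m = 163.2 km.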